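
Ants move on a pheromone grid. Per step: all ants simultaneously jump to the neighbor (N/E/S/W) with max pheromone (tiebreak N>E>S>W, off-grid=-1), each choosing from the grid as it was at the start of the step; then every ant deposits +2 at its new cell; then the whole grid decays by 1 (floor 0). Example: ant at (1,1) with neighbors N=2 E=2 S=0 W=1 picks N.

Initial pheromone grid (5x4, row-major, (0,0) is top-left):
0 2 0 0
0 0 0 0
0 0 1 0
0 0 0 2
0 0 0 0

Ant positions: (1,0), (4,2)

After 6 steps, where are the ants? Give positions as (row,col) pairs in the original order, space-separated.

Step 1: ant0:(1,0)->N->(0,0) | ant1:(4,2)->N->(3,2)
  grid max=1 at (0,0)
Step 2: ant0:(0,0)->E->(0,1) | ant1:(3,2)->E->(3,3)
  grid max=2 at (0,1)
Step 3: ant0:(0,1)->E->(0,2) | ant1:(3,3)->N->(2,3)
  grid max=1 at (0,1)
Step 4: ant0:(0,2)->W->(0,1) | ant1:(2,3)->S->(3,3)
  grid max=2 at (0,1)
Step 5: ant0:(0,1)->E->(0,2) | ant1:(3,3)->N->(2,3)
  grid max=1 at (0,1)
Step 6: ant0:(0,2)->W->(0,1) | ant1:(2,3)->S->(3,3)
  grid max=2 at (0,1)

(0,1) (3,3)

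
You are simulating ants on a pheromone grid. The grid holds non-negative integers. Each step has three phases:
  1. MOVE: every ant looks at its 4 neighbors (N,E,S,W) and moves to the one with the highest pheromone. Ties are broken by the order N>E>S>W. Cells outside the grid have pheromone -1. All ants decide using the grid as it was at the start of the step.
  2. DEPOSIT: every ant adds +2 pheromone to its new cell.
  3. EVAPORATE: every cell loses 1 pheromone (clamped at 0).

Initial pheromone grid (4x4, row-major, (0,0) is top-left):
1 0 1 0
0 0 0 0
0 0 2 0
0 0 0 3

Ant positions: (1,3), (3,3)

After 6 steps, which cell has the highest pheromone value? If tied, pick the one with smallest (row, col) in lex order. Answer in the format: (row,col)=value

Step 1: ant0:(1,3)->N->(0,3) | ant1:(3,3)->N->(2,3)
  grid max=2 at (3,3)
Step 2: ant0:(0,3)->S->(1,3) | ant1:(2,3)->S->(3,3)
  grid max=3 at (3,3)
Step 3: ant0:(1,3)->N->(0,3) | ant1:(3,3)->N->(2,3)
  grid max=2 at (3,3)
Step 4: ant0:(0,3)->S->(1,3) | ant1:(2,3)->S->(3,3)
  grid max=3 at (3,3)
Step 5: ant0:(1,3)->N->(0,3) | ant1:(3,3)->N->(2,3)
  grid max=2 at (3,3)
Step 6: ant0:(0,3)->S->(1,3) | ant1:(2,3)->S->(3,3)
  grid max=3 at (3,3)
Final grid:
  0 0 0 0
  0 0 0 1
  0 0 0 0
  0 0 0 3
Max pheromone 3 at (3,3)

Answer: (3,3)=3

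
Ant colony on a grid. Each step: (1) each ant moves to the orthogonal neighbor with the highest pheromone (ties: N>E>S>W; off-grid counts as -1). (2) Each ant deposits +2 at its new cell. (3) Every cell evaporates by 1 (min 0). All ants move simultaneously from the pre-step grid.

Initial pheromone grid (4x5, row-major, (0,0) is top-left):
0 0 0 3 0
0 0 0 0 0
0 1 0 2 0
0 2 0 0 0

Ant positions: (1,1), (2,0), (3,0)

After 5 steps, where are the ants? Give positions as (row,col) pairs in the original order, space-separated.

Step 1: ant0:(1,1)->S->(2,1) | ant1:(2,0)->E->(2,1) | ant2:(3,0)->E->(3,1)
  grid max=4 at (2,1)
Step 2: ant0:(2,1)->S->(3,1) | ant1:(2,1)->S->(3,1) | ant2:(3,1)->N->(2,1)
  grid max=6 at (3,1)
Step 3: ant0:(3,1)->N->(2,1) | ant1:(3,1)->N->(2,1) | ant2:(2,1)->S->(3,1)
  grid max=8 at (2,1)
Step 4: ant0:(2,1)->S->(3,1) | ant1:(2,1)->S->(3,1) | ant2:(3,1)->N->(2,1)
  grid max=10 at (3,1)
Step 5: ant0:(3,1)->N->(2,1) | ant1:(3,1)->N->(2,1) | ant2:(2,1)->S->(3,1)
  grid max=12 at (2,1)

(2,1) (2,1) (3,1)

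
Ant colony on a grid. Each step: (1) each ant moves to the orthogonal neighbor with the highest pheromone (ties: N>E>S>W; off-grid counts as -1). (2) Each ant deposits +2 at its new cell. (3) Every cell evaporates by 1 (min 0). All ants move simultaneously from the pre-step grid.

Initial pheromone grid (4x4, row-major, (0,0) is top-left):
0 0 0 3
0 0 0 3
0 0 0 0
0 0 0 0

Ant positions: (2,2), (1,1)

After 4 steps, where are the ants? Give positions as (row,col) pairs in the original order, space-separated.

Step 1: ant0:(2,2)->N->(1,2) | ant1:(1,1)->N->(0,1)
  grid max=2 at (0,3)
Step 2: ant0:(1,2)->E->(1,3) | ant1:(0,1)->E->(0,2)
  grid max=3 at (1,3)
Step 3: ant0:(1,3)->N->(0,3) | ant1:(0,2)->E->(0,3)
  grid max=4 at (0,3)
Step 4: ant0:(0,3)->S->(1,3) | ant1:(0,3)->S->(1,3)
  grid max=5 at (1,3)

(1,3) (1,3)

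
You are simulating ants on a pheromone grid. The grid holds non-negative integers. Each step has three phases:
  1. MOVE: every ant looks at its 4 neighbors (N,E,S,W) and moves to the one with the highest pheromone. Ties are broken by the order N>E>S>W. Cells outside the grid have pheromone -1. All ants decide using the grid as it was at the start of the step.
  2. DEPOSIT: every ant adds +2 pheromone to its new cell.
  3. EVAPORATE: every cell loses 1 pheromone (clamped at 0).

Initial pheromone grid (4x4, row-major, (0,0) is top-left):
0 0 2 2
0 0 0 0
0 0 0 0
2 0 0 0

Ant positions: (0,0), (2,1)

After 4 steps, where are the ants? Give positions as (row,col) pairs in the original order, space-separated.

Step 1: ant0:(0,0)->E->(0,1) | ant1:(2,1)->N->(1,1)
  grid max=1 at (0,1)
Step 2: ant0:(0,1)->E->(0,2) | ant1:(1,1)->N->(0,1)
  grid max=2 at (0,1)
Step 3: ant0:(0,2)->W->(0,1) | ant1:(0,1)->E->(0,2)
  grid max=3 at (0,1)
Step 4: ant0:(0,1)->E->(0,2) | ant1:(0,2)->W->(0,1)
  grid max=4 at (0,1)

(0,2) (0,1)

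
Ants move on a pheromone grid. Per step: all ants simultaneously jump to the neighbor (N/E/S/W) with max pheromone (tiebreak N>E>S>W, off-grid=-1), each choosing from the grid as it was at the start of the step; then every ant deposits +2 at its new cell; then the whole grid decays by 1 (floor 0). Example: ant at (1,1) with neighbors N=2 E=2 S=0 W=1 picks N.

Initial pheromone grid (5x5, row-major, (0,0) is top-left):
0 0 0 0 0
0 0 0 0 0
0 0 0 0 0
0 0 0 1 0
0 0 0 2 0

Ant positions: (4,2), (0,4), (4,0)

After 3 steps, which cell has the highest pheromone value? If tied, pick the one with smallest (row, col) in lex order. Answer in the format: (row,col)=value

Answer: (4,3)=3

Derivation:
Step 1: ant0:(4,2)->E->(4,3) | ant1:(0,4)->S->(1,4) | ant2:(4,0)->N->(3,0)
  grid max=3 at (4,3)
Step 2: ant0:(4,3)->N->(3,3) | ant1:(1,4)->N->(0,4) | ant2:(3,0)->N->(2,0)
  grid max=2 at (4,3)
Step 3: ant0:(3,3)->S->(4,3) | ant1:(0,4)->S->(1,4) | ant2:(2,0)->N->(1,0)
  grid max=3 at (4,3)
Final grid:
  0 0 0 0 0
  1 0 0 0 1
  0 0 0 0 0
  0 0 0 0 0
  0 0 0 3 0
Max pheromone 3 at (4,3)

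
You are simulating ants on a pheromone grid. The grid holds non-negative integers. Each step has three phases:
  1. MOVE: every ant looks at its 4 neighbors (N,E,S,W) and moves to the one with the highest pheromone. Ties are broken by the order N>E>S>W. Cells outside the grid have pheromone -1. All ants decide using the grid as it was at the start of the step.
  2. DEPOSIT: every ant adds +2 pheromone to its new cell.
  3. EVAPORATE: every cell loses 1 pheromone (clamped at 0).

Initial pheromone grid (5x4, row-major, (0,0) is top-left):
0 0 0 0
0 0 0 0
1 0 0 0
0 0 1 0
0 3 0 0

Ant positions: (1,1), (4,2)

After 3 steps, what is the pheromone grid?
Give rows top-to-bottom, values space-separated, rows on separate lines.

After step 1: ants at (0,1),(4,1)
  0 1 0 0
  0 0 0 0
  0 0 0 0
  0 0 0 0
  0 4 0 0
After step 2: ants at (0,2),(3,1)
  0 0 1 0
  0 0 0 0
  0 0 0 0
  0 1 0 0
  0 3 0 0
After step 3: ants at (0,3),(4,1)
  0 0 0 1
  0 0 0 0
  0 0 0 0
  0 0 0 0
  0 4 0 0

0 0 0 1
0 0 0 0
0 0 0 0
0 0 0 0
0 4 0 0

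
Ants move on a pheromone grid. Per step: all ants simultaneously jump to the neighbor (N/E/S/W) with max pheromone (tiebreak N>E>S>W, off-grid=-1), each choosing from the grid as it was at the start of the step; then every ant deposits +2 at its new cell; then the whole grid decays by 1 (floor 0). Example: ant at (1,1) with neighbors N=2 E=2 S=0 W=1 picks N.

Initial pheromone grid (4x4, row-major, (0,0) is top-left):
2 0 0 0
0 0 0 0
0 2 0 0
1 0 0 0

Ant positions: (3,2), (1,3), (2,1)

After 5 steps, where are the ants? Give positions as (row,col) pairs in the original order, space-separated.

Step 1: ant0:(3,2)->N->(2,2) | ant1:(1,3)->N->(0,3) | ant2:(2,1)->N->(1,1)
  grid max=1 at (0,0)
Step 2: ant0:(2,2)->W->(2,1) | ant1:(0,3)->S->(1,3) | ant2:(1,1)->S->(2,1)
  grid max=4 at (2,1)
Step 3: ant0:(2,1)->N->(1,1) | ant1:(1,3)->N->(0,3) | ant2:(2,1)->N->(1,1)
  grid max=3 at (1,1)
Step 4: ant0:(1,1)->S->(2,1) | ant1:(0,3)->S->(1,3) | ant2:(1,1)->S->(2,1)
  grid max=6 at (2,1)
Step 5: ant0:(2,1)->N->(1,1) | ant1:(1,3)->N->(0,3) | ant2:(2,1)->N->(1,1)
  grid max=5 at (1,1)

(1,1) (0,3) (1,1)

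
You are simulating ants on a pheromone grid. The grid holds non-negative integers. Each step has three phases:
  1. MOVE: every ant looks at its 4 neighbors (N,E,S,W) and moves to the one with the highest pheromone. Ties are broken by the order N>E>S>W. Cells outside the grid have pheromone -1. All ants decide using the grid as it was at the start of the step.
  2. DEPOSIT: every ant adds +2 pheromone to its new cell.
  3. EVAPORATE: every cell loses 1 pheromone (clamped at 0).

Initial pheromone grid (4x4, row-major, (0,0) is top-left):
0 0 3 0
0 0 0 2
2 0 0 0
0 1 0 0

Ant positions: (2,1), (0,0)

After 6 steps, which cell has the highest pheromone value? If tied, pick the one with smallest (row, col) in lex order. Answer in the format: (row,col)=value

Answer: (0,2)=3

Derivation:
Step 1: ant0:(2,1)->W->(2,0) | ant1:(0,0)->E->(0,1)
  grid max=3 at (2,0)
Step 2: ant0:(2,0)->N->(1,0) | ant1:(0,1)->E->(0,2)
  grid max=3 at (0,2)
Step 3: ant0:(1,0)->S->(2,0) | ant1:(0,2)->E->(0,3)
  grid max=3 at (2,0)
Step 4: ant0:(2,0)->N->(1,0) | ant1:(0,3)->W->(0,2)
  grid max=3 at (0,2)
Step 5: ant0:(1,0)->S->(2,0) | ant1:(0,2)->E->(0,3)
  grid max=3 at (2,0)
Step 6: ant0:(2,0)->N->(1,0) | ant1:(0,3)->W->(0,2)
  grid max=3 at (0,2)
Final grid:
  0 0 3 0
  1 0 0 0
  2 0 0 0
  0 0 0 0
Max pheromone 3 at (0,2)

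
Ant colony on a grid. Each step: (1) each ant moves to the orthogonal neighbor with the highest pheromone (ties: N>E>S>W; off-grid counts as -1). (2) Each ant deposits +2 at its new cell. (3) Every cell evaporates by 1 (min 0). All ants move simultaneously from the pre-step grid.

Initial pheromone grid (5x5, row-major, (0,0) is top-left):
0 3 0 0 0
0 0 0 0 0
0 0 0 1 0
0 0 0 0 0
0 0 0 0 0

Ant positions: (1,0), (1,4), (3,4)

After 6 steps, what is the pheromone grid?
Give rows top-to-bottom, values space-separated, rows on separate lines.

After step 1: ants at (0,0),(0,4),(2,4)
  1 2 0 0 1
  0 0 0 0 0
  0 0 0 0 1
  0 0 0 0 0
  0 0 0 0 0
After step 2: ants at (0,1),(1,4),(1,4)
  0 3 0 0 0
  0 0 0 0 3
  0 0 0 0 0
  0 0 0 0 0
  0 0 0 0 0
After step 3: ants at (0,2),(0,4),(0,4)
  0 2 1 0 3
  0 0 0 0 2
  0 0 0 0 0
  0 0 0 0 0
  0 0 0 0 0
After step 4: ants at (0,1),(1,4),(1,4)
  0 3 0 0 2
  0 0 0 0 5
  0 0 0 0 0
  0 0 0 0 0
  0 0 0 0 0
After step 5: ants at (0,2),(0,4),(0,4)
  0 2 1 0 5
  0 0 0 0 4
  0 0 0 0 0
  0 0 0 0 0
  0 0 0 0 0
After step 6: ants at (0,1),(1,4),(1,4)
  0 3 0 0 4
  0 0 0 0 7
  0 0 0 0 0
  0 0 0 0 0
  0 0 0 0 0

0 3 0 0 4
0 0 0 0 7
0 0 0 0 0
0 0 0 0 0
0 0 0 0 0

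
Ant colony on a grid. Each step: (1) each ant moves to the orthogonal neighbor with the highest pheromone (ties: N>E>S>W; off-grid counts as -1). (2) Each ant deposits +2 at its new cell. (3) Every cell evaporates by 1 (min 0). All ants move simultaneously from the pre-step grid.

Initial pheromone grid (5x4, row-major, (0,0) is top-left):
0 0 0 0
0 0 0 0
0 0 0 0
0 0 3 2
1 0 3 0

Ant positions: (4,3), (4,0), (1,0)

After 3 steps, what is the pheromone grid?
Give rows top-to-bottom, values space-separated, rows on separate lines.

After step 1: ants at (4,2),(3,0),(0,0)
  1 0 0 0
  0 0 0 0
  0 0 0 0
  1 0 2 1
  0 0 4 0
After step 2: ants at (3,2),(2,0),(0,1)
  0 1 0 0
  0 0 0 0
  1 0 0 0
  0 0 3 0
  0 0 3 0
After step 3: ants at (4,2),(1,0),(0,2)
  0 0 1 0
  1 0 0 0
  0 0 0 0
  0 0 2 0
  0 0 4 0

0 0 1 0
1 0 0 0
0 0 0 0
0 0 2 0
0 0 4 0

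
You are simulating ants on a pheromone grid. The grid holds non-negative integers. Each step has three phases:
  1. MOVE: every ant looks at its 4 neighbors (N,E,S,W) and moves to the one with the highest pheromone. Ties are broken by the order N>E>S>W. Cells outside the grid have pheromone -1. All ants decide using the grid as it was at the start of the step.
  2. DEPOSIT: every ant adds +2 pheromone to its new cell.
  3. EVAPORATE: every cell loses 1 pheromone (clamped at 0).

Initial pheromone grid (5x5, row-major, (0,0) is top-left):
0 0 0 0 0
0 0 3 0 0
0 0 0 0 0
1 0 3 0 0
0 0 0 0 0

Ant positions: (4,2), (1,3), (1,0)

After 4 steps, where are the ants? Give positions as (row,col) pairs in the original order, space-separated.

Step 1: ant0:(4,2)->N->(3,2) | ant1:(1,3)->W->(1,2) | ant2:(1,0)->N->(0,0)
  grid max=4 at (1,2)
Step 2: ant0:(3,2)->N->(2,2) | ant1:(1,2)->N->(0,2) | ant2:(0,0)->E->(0,1)
  grid max=3 at (1,2)
Step 3: ant0:(2,2)->N->(1,2) | ant1:(0,2)->S->(1,2) | ant2:(0,1)->E->(0,2)
  grid max=6 at (1,2)
Step 4: ant0:(1,2)->N->(0,2) | ant1:(1,2)->N->(0,2) | ant2:(0,2)->S->(1,2)
  grid max=7 at (1,2)

(0,2) (0,2) (1,2)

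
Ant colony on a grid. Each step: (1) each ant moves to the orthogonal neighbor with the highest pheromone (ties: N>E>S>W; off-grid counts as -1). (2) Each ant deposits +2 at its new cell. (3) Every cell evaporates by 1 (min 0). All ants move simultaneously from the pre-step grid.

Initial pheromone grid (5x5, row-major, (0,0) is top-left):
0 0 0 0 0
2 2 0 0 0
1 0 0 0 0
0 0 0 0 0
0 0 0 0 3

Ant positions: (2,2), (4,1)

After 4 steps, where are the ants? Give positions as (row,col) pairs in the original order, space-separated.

Step 1: ant0:(2,2)->N->(1,2) | ant1:(4,1)->N->(3,1)
  grid max=2 at (4,4)
Step 2: ant0:(1,2)->W->(1,1) | ant1:(3,1)->N->(2,1)
  grid max=2 at (1,1)
Step 3: ant0:(1,1)->S->(2,1) | ant1:(2,1)->N->(1,1)
  grid max=3 at (1,1)
Step 4: ant0:(2,1)->N->(1,1) | ant1:(1,1)->S->(2,1)
  grid max=4 at (1,1)

(1,1) (2,1)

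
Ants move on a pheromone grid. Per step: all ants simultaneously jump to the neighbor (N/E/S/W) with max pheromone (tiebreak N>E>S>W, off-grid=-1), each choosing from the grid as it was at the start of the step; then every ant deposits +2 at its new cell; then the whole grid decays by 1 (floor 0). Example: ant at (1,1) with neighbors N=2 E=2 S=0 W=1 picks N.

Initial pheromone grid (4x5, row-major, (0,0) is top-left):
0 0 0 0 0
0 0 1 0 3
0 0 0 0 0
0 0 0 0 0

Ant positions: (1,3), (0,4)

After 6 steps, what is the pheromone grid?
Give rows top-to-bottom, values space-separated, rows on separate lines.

After step 1: ants at (1,4),(1,4)
  0 0 0 0 0
  0 0 0 0 6
  0 0 0 0 0
  0 0 0 0 0
After step 2: ants at (0,4),(0,4)
  0 0 0 0 3
  0 0 0 0 5
  0 0 0 0 0
  0 0 0 0 0
After step 3: ants at (1,4),(1,4)
  0 0 0 0 2
  0 0 0 0 8
  0 0 0 0 0
  0 0 0 0 0
After step 4: ants at (0,4),(0,4)
  0 0 0 0 5
  0 0 0 0 7
  0 0 0 0 0
  0 0 0 0 0
After step 5: ants at (1,4),(1,4)
  0 0 0 0 4
  0 0 0 0 10
  0 0 0 0 0
  0 0 0 0 0
After step 6: ants at (0,4),(0,4)
  0 0 0 0 7
  0 0 0 0 9
  0 0 0 0 0
  0 0 0 0 0

0 0 0 0 7
0 0 0 0 9
0 0 0 0 0
0 0 0 0 0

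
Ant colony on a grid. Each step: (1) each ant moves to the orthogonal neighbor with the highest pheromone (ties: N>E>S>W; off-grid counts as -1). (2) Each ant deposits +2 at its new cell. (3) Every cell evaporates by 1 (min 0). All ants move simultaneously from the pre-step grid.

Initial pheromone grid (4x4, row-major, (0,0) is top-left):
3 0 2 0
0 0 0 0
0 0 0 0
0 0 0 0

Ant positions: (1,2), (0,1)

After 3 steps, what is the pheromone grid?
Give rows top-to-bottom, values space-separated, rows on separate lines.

After step 1: ants at (0,2),(0,0)
  4 0 3 0
  0 0 0 0
  0 0 0 0
  0 0 0 0
After step 2: ants at (0,3),(0,1)
  3 1 2 1
  0 0 0 0
  0 0 0 0
  0 0 0 0
After step 3: ants at (0,2),(0,0)
  4 0 3 0
  0 0 0 0
  0 0 0 0
  0 0 0 0

4 0 3 0
0 0 0 0
0 0 0 0
0 0 0 0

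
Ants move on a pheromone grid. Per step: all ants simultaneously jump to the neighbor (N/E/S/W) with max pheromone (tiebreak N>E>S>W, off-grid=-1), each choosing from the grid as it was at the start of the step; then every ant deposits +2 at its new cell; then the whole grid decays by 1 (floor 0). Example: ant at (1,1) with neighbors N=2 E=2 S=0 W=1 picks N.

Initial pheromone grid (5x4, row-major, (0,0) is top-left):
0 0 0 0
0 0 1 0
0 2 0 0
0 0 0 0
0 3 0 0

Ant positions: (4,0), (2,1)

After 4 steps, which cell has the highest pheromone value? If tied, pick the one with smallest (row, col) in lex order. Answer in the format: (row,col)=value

Step 1: ant0:(4,0)->E->(4,1) | ant1:(2,1)->N->(1,1)
  grid max=4 at (4,1)
Step 2: ant0:(4,1)->N->(3,1) | ant1:(1,1)->S->(2,1)
  grid max=3 at (4,1)
Step 3: ant0:(3,1)->S->(4,1) | ant1:(2,1)->S->(3,1)
  grid max=4 at (4,1)
Step 4: ant0:(4,1)->N->(3,1) | ant1:(3,1)->S->(4,1)
  grid max=5 at (4,1)
Final grid:
  0 0 0 0
  0 0 0 0
  0 0 0 0
  0 3 0 0
  0 5 0 0
Max pheromone 5 at (4,1)

Answer: (4,1)=5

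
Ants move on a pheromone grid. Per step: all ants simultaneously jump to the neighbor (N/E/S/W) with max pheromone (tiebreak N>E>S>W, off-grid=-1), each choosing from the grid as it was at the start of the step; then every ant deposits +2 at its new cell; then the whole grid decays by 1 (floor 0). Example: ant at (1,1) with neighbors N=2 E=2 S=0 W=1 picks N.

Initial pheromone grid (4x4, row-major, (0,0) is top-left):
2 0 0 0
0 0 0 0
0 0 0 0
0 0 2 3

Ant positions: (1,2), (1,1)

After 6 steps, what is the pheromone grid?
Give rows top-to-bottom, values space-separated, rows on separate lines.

After step 1: ants at (0,2),(0,1)
  1 1 1 0
  0 0 0 0
  0 0 0 0
  0 0 1 2
After step 2: ants at (0,1),(0,2)
  0 2 2 0
  0 0 0 0
  0 0 0 0
  0 0 0 1
After step 3: ants at (0,2),(0,1)
  0 3 3 0
  0 0 0 0
  0 0 0 0
  0 0 0 0
After step 4: ants at (0,1),(0,2)
  0 4 4 0
  0 0 0 0
  0 0 0 0
  0 0 0 0
After step 5: ants at (0,2),(0,1)
  0 5 5 0
  0 0 0 0
  0 0 0 0
  0 0 0 0
After step 6: ants at (0,1),(0,2)
  0 6 6 0
  0 0 0 0
  0 0 0 0
  0 0 0 0

0 6 6 0
0 0 0 0
0 0 0 0
0 0 0 0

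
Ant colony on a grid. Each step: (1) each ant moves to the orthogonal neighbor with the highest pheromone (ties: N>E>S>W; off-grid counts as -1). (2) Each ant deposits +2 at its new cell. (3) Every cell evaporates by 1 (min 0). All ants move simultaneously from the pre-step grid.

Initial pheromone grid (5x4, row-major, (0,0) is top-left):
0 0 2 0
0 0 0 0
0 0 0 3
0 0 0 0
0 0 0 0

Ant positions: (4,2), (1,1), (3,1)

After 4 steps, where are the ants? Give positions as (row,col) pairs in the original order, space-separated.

Step 1: ant0:(4,2)->N->(3,2) | ant1:(1,1)->N->(0,1) | ant2:(3,1)->N->(2,1)
  grid max=2 at (2,3)
Step 2: ant0:(3,2)->N->(2,2) | ant1:(0,1)->E->(0,2) | ant2:(2,1)->N->(1,1)
  grid max=2 at (0,2)
Step 3: ant0:(2,2)->E->(2,3) | ant1:(0,2)->E->(0,3) | ant2:(1,1)->N->(0,1)
  grid max=2 at (2,3)
Step 4: ant0:(2,3)->N->(1,3) | ant1:(0,3)->W->(0,2) | ant2:(0,1)->E->(0,2)
  grid max=4 at (0,2)

(1,3) (0,2) (0,2)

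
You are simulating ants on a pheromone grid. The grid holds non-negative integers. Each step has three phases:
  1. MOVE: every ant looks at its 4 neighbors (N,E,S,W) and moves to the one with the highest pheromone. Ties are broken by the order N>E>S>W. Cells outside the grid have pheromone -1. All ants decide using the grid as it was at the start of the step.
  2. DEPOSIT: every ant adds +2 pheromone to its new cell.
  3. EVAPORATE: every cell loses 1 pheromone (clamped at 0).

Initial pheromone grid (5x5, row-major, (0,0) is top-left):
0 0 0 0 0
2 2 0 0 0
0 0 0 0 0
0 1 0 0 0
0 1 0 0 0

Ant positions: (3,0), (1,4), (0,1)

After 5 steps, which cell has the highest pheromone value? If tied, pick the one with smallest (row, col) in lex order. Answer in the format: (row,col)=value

Answer: (1,1)=7

Derivation:
Step 1: ant0:(3,0)->E->(3,1) | ant1:(1,4)->N->(0,4) | ant2:(0,1)->S->(1,1)
  grid max=3 at (1,1)
Step 2: ant0:(3,1)->N->(2,1) | ant1:(0,4)->S->(1,4) | ant2:(1,1)->W->(1,0)
  grid max=2 at (1,0)
Step 3: ant0:(2,1)->N->(1,1) | ant1:(1,4)->N->(0,4) | ant2:(1,0)->E->(1,1)
  grid max=5 at (1,1)
Step 4: ant0:(1,1)->W->(1,0) | ant1:(0,4)->S->(1,4) | ant2:(1,1)->W->(1,0)
  grid max=4 at (1,0)
Step 5: ant0:(1,0)->E->(1,1) | ant1:(1,4)->N->(0,4) | ant2:(1,0)->E->(1,1)
  grid max=7 at (1,1)
Final grid:
  0 0 0 0 1
  3 7 0 0 0
  0 0 0 0 0
  0 0 0 0 0
  0 0 0 0 0
Max pheromone 7 at (1,1)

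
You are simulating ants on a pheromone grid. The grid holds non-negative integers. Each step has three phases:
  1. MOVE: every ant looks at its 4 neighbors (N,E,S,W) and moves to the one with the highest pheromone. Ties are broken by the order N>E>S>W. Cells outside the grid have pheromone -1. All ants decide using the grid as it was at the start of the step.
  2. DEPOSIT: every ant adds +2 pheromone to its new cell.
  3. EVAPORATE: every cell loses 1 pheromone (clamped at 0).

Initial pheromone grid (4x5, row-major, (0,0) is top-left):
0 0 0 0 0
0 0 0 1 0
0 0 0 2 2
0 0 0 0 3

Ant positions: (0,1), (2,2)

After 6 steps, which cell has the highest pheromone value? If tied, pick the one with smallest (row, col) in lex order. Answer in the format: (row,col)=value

Step 1: ant0:(0,1)->E->(0,2) | ant1:(2,2)->E->(2,3)
  grid max=3 at (2,3)
Step 2: ant0:(0,2)->E->(0,3) | ant1:(2,3)->E->(2,4)
  grid max=2 at (2,3)
Step 3: ant0:(0,3)->E->(0,4) | ant1:(2,4)->W->(2,3)
  grid max=3 at (2,3)
Step 4: ant0:(0,4)->S->(1,4) | ant1:(2,3)->E->(2,4)
  grid max=2 at (2,3)
Step 5: ant0:(1,4)->S->(2,4) | ant1:(2,4)->W->(2,3)
  grid max=3 at (2,3)
Step 6: ant0:(2,4)->W->(2,3) | ant1:(2,3)->E->(2,4)
  grid max=4 at (2,3)
Final grid:
  0 0 0 0 0
  0 0 0 0 0
  0 0 0 4 4
  0 0 0 0 0
Max pheromone 4 at (2,3)

Answer: (2,3)=4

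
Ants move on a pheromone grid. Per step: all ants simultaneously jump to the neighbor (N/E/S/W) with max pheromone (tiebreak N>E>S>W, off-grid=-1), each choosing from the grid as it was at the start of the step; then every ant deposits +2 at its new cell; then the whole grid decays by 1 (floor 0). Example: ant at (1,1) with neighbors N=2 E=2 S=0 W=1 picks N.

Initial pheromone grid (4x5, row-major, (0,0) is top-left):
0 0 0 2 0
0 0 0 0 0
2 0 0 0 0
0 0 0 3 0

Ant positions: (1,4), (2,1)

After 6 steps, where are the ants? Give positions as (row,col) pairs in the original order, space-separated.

Step 1: ant0:(1,4)->N->(0,4) | ant1:(2,1)->W->(2,0)
  grid max=3 at (2,0)
Step 2: ant0:(0,4)->W->(0,3) | ant1:(2,0)->N->(1,0)
  grid max=2 at (0,3)
Step 3: ant0:(0,3)->E->(0,4) | ant1:(1,0)->S->(2,0)
  grid max=3 at (2,0)
Step 4: ant0:(0,4)->W->(0,3) | ant1:(2,0)->N->(1,0)
  grid max=2 at (0,3)
Step 5: ant0:(0,3)->E->(0,4) | ant1:(1,0)->S->(2,0)
  grid max=3 at (2,0)
Step 6: ant0:(0,4)->W->(0,3) | ant1:(2,0)->N->(1,0)
  grid max=2 at (0,3)

(0,3) (1,0)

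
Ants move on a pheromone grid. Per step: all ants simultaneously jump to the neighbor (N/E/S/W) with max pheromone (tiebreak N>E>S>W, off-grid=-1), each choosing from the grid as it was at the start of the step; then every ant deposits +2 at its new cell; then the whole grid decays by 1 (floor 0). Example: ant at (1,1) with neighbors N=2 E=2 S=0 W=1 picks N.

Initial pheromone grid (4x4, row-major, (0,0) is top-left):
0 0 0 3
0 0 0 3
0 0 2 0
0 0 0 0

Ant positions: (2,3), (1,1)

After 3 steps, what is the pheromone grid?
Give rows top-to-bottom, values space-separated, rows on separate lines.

After step 1: ants at (1,3),(0,1)
  0 1 0 2
  0 0 0 4
  0 0 1 0
  0 0 0 0
After step 2: ants at (0,3),(0,2)
  0 0 1 3
  0 0 0 3
  0 0 0 0
  0 0 0 0
After step 3: ants at (1,3),(0,3)
  0 0 0 4
  0 0 0 4
  0 0 0 0
  0 0 0 0

0 0 0 4
0 0 0 4
0 0 0 0
0 0 0 0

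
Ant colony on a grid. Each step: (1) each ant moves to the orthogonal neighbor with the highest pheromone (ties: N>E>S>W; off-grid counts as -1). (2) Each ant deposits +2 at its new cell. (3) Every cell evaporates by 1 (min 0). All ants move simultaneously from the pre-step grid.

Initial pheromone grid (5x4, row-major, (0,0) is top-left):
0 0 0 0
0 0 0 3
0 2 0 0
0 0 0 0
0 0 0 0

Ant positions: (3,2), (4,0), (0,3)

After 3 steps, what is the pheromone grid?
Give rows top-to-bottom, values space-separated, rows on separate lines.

After step 1: ants at (2,2),(3,0),(1,3)
  0 0 0 0
  0 0 0 4
  0 1 1 0
  1 0 0 0
  0 0 0 0
After step 2: ants at (2,1),(2,0),(0,3)
  0 0 0 1
  0 0 0 3
  1 2 0 0
  0 0 0 0
  0 0 0 0
After step 3: ants at (2,0),(2,1),(1,3)
  0 0 0 0
  0 0 0 4
  2 3 0 0
  0 0 0 0
  0 0 0 0

0 0 0 0
0 0 0 4
2 3 0 0
0 0 0 0
0 0 0 0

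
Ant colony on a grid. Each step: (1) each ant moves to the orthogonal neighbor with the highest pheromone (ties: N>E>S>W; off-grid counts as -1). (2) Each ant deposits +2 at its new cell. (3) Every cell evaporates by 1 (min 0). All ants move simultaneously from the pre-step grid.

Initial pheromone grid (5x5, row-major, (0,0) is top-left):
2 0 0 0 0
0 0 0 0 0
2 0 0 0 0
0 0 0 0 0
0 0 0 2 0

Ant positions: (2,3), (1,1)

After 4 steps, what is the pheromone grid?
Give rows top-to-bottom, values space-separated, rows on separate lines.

After step 1: ants at (1,3),(0,1)
  1 1 0 0 0
  0 0 0 1 0
  1 0 0 0 0
  0 0 0 0 0
  0 0 0 1 0
After step 2: ants at (0,3),(0,0)
  2 0 0 1 0
  0 0 0 0 0
  0 0 0 0 0
  0 0 0 0 0
  0 0 0 0 0
After step 3: ants at (0,4),(0,1)
  1 1 0 0 1
  0 0 0 0 0
  0 0 0 0 0
  0 0 0 0 0
  0 0 0 0 0
After step 4: ants at (1,4),(0,0)
  2 0 0 0 0
  0 0 0 0 1
  0 0 0 0 0
  0 0 0 0 0
  0 0 0 0 0

2 0 0 0 0
0 0 0 0 1
0 0 0 0 0
0 0 0 0 0
0 0 0 0 0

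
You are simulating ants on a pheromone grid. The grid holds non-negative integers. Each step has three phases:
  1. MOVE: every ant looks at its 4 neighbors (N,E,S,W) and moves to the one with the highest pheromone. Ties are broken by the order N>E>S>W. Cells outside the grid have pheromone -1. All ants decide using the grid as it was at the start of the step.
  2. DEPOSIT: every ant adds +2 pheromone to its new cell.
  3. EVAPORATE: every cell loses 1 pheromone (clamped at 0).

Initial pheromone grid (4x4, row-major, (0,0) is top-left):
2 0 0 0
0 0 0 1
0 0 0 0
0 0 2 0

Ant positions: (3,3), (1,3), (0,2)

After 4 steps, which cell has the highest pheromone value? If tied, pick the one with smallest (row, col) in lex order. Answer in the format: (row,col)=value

Step 1: ant0:(3,3)->W->(3,2) | ant1:(1,3)->N->(0,3) | ant2:(0,2)->E->(0,3)
  grid max=3 at (0,3)
Step 2: ant0:(3,2)->N->(2,2) | ant1:(0,3)->S->(1,3) | ant2:(0,3)->S->(1,3)
  grid max=3 at (1,3)
Step 3: ant0:(2,2)->S->(3,2) | ant1:(1,3)->N->(0,3) | ant2:(1,3)->N->(0,3)
  grid max=5 at (0,3)
Step 4: ant0:(3,2)->N->(2,2) | ant1:(0,3)->S->(1,3) | ant2:(0,3)->S->(1,3)
  grid max=5 at (1,3)
Final grid:
  0 0 0 4
  0 0 0 5
  0 0 1 0
  0 0 2 0
Max pheromone 5 at (1,3)

Answer: (1,3)=5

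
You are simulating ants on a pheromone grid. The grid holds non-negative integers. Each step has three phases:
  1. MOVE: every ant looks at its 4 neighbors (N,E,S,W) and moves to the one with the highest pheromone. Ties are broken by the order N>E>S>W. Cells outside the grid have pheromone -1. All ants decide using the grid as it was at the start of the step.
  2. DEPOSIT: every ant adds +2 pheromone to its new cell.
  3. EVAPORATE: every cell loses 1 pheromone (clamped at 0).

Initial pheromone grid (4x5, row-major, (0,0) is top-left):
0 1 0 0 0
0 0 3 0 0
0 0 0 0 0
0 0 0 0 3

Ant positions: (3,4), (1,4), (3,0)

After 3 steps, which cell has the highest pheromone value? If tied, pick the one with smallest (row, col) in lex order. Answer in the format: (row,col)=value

Answer: (3,4)=2

Derivation:
Step 1: ant0:(3,4)->N->(2,4) | ant1:(1,4)->N->(0,4) | ant2:(3,0)->N->(2,0)
  grid max=2 at (1,2)
Step 2: ant0:(2,4)->S->(3,4) | ant1:(0,4)->S->(1,4) | ant2:(2,0)->N->(1,0)
  grid max=3 at (3,4)
Step 3: ant0:(3,4)->N->(2,4) | ant1:(1,4)->N->(0,4) | ant2:(1,0)->N->(0,0)
  grid max=2 at (3,4)
Final grid:
  1 0 0 0 1
  0 0 0 0 0
  0 0 0 0 1
  0 0 0 0 2
Max pheromone 2 at (3,4)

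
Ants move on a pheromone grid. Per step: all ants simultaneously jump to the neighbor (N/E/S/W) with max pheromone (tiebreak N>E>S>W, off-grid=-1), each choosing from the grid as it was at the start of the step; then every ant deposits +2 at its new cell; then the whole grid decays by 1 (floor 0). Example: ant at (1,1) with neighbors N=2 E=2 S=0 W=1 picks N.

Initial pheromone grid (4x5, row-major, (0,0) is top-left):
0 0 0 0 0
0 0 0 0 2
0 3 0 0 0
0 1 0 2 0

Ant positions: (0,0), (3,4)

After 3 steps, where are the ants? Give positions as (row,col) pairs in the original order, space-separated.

Step 1: ant0:(0,0)->E->(0,1) | ant1:(3,4)->W->(3,3)
  grid max=3 at (3,3)
Step 2: ant0:(0,1)->E->(0,2) | ant1:(3,3)->N->(2,3)
  grid max=2 at (3,3)
Step 3: ant0:(0,2)->E->(0,3) | ant1:(2,3)->S->(3,3)
  grid max=3 at (3,3)

(0,3) (3,3)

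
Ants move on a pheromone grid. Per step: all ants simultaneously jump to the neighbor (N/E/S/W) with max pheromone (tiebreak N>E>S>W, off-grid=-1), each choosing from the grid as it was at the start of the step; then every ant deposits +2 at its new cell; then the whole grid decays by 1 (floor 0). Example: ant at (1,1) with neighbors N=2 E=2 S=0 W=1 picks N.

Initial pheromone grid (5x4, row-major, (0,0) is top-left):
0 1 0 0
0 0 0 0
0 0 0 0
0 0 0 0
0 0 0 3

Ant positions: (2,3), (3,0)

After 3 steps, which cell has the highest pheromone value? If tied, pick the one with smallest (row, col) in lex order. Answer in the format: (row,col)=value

Answer: (0,0)=1

Derivation:
Step 1: ant0:(2,3)->N->(1,3) | ant1:(3,0)->N->(2,0)
  grid max=2 at (4,3)
Step 2: ant0:(1,3)->N->(0,3) | ant1:(2,0)->N->(1,0)
  grid max=1 at (0,3)
Step 3: ant0:(0,3)->S->(1,3) | ant1:(1,0)->N->(0,0)
  grid max=1 at (0,0)
Final grid:
  1 0 0 0
  0 0 0 1
  0 0 0 0
  0 0 0 0
  0 0 0 0
Max pheromone 1 at (0,0)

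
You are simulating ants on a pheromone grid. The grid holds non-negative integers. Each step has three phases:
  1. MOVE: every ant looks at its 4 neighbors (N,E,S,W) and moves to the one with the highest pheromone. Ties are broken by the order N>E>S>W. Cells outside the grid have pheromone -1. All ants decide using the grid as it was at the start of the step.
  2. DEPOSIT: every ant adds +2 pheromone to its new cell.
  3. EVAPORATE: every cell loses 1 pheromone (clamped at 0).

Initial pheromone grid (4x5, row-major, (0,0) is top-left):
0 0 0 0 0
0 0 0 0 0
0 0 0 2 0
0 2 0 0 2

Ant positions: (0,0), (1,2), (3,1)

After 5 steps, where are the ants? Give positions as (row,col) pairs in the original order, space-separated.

Step 1: ant0:(0,0)->E->(0,1) | ant1:(1,2)->N->(0,2) | ant2:(3,1)->N->(2,1)
  grid max=1 at (0,1)
Step 2: ant0:(0,1)->E->(0,2) | ant1:(0,2)->W->(0,1) | ant2:(2,1)->S->(3,1)
  grid max=2 at (0,1)
Step 3: ant0:(0,2)->W->(0,1) | ant1:(0,1)->E->(0,2) | ant2:(3,1)->N->(2,1)
  grid max=3 at (0,1)
Step 4: ant0:(0,1)->E->(0,2) | ant1:(0,2)->W->(0,1) | ant2:(2,1)->S->(3,1)
  grid max=4 at (0,1)
Step 5: ant0:(0,2)->W->(0,1) | ant1:(0,1)->E->(0,2) | ant2:(3,1)->N->(2,1)
  grid max=5 at (0,1)

(0,1) (0,2) (2,1)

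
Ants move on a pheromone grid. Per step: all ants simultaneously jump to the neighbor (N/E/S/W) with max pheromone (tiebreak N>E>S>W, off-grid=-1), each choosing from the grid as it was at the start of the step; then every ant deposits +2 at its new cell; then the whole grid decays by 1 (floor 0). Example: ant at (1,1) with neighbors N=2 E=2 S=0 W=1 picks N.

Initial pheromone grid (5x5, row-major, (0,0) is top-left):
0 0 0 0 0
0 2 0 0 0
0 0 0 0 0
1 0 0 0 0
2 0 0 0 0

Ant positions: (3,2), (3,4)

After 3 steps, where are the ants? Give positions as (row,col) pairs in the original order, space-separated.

Step 1: ant0:(3,2)->N->(2,2) | ant1:(3,4)->N->(2,4)
  grid max=1 at (1,1)
Step 2: ant0:(2,2)->N->(1,2) | ant1:(2,4)->N->(1,4)
  grid max=1 at (1,2)
Step 3: ant0:(1,2)->N->(0,2) | ant1:(1,4)->N->(0,4)
  grid max=1 at (0,2)

(0,2) (0,4)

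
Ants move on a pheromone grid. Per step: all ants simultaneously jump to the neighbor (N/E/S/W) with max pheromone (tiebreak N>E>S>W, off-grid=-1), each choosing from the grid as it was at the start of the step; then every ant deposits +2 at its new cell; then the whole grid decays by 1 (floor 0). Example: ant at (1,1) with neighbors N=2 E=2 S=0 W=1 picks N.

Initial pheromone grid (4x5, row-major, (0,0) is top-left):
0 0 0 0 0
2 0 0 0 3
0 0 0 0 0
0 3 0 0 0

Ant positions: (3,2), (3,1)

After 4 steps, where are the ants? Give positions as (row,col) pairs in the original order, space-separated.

Step 1: ant0:(3,2)->W->(3,1) | ant1:(3,1)->N->(2,1)
  grid max=4 at (3,1)
Step 2: ant0:(3,1)->N->(2,1) | ant1:(2,1)->S->(3,1)
  grid max=5 at (3,1)
Step 3: ant0:(2,1)->S->(3,1) | ant1:(3,1)->N->(2,1)
  grid max=6 at (3,1)
Step 4: ant0:(3,1)->N->(2,1) | ant1:(2,1)->S->(3,1)
  grid max=7 at (3,1)

(2,1) (3,1)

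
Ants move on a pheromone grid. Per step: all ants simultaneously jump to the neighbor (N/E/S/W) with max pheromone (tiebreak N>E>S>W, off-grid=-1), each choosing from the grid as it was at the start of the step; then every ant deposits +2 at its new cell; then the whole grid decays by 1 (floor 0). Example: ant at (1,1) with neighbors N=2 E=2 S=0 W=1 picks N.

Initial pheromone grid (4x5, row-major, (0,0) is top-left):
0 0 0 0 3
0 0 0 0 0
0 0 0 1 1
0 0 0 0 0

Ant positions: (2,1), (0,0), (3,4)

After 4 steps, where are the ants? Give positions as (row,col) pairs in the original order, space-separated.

Step 1: ant0:(2,1)->N->(1,1) | ant1:(0,0)->E->(0,1) | ant2:(3,4)->N->(2,4)
  grid max=2 at (0,4)
Step 2: ant0:(1,1)->N->(0,1) | ant1:(0,1)->S->(1,1) | ant2:(2,4)->N->(1,4)
  grid max=2 at (0,1)
Step 3: ant0:(0,1)->S->(1,1) | ant1:(1,1)->N->(0,1) | ant2:(1,4)->N->(0,4)
  grid max=3 at (0,1)
Step 4: ant0:(1,1)->N->(0,1) | ant1:(0,1)->S->(1,1) | ant2:(0,4)->S->(1,4)
  grid max=4 at (0,1)

(0,1) (1,1) (1,4)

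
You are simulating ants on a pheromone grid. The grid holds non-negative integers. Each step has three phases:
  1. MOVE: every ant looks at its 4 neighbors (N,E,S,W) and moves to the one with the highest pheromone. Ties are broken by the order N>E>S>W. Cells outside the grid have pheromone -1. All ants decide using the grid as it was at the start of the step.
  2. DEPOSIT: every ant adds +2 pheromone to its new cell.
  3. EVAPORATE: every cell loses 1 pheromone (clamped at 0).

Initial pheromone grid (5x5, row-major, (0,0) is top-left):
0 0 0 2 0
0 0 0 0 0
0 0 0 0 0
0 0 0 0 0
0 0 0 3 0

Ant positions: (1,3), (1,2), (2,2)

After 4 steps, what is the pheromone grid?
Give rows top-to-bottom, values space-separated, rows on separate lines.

After step 1: ants at (0,3),(0,2),(1,2)
  0 0 1 3 0
  0 0 1 0 0
  0 0 0 0 0
  0 0 0 0 0
  0 0 0 2 0
After step 2: ants at (0,2),(0,3),(0,2)
  0 0 4 4 0
  0 0 0 0 0
  0 0 0 0 0
  0 0 0 0 0
  0 0 0 1 0
After step 3: ants at (0,3),(0,2),(0,3)
  0 0 5 7 0
  0 0 0 0 0
  0 0 0 0 0
  0 0 0 0 0
  0 0 0 0 0
After step 4: ants at (0,2),(0,3),(0,2)
  0 0 8 8 0
  0 0 0 0 0
  0 0 0 0 0
  0 0 0 0 0
  0 0 0 0 0

0 0 8 8 0
0 0 0 0 0
0 0 0 0 0
0 0 0 0 0
0 0 0 0 0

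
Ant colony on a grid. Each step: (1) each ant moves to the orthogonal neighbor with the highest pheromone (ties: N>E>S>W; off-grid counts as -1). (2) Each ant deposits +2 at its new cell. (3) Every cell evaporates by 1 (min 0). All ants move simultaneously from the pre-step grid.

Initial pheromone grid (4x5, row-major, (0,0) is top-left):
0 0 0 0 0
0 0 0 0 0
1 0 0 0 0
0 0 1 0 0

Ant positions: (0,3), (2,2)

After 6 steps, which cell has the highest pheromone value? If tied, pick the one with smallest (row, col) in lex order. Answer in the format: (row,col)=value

Answer: (1,4)=1

Derivation:
Step 1: ant0:(0,3)->E->(0,4) | ant1:(2,2)->S->(3,2)
  grid max=2 at (3,2)
Step 2: ant0:(0,4)->S->(1,4) | ant1:(3,2)->N->(2,2)
  grid max=1 at (1,4)
Step 3: ant0:(1,4)->N->(0,4) | ant1:(2,2)->S->(3,2)
  grid max=2 at (3,2)
Step 4: ant0:(0,4)->S->(1,4) | ant1:(3,2)->N->(2,2)
  grid max=1 at (1,4)
Step 5: ant0:(1,4)->N->(0,4) | ant1:(2,2)->S->(3,2)
  grid max=2 at (3,2)
Step 6: ant0:(0,4)->S->(1,4) | ant1:(3,2)->N->(2,2)
  grid max=1 at (1,4)
Final grid:
  0 0 0 0 0
  0 0 0 0 1
  0 0 1 0 0
  0 0 1 0 0
Max pheromone 1 at (1,4)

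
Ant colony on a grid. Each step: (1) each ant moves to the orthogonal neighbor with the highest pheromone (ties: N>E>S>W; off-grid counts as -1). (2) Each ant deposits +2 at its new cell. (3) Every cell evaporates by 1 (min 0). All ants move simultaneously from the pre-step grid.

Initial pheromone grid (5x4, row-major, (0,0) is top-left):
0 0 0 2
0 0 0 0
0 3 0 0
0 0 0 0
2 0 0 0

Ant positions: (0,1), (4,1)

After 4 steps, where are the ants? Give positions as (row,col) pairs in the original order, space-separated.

Step 1: ant0:(0,1)->E->(0,2) | ant1:(4,1)->W->(4,0)
  grid max=3 at (4,0)
Step 2: ant0:(0,2)->E->(0,3) | ant1:(4,0)->N->(3,0)
  grid max=2 at (0,3)
Step 3: ant0:(0,3)->S->(1,3) | ant1:(3,0)->S->(4,0)
  grid max=3 at (4,0)
Step 4: ant0:(1,3)->N->(0,3) | ant1:(4,0)->N->(3,0)
  grid max=2 at (0,3)

(0,3) (3,0)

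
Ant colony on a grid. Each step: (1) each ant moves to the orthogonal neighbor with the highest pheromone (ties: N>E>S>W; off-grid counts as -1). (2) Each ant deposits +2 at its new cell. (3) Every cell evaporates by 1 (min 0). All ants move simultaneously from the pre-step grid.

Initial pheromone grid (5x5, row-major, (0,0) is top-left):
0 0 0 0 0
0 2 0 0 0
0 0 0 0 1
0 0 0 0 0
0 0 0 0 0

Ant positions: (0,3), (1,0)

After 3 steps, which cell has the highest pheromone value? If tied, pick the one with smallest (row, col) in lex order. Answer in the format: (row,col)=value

Step 1: ant0:(0,3)->E->(0,4) | ant1:(1,0)->E->(1,1)
  grid max=3 at (1,1)
Step 2: ant0:(0,4)->S->(1,4) | ant1:(1,1)->N->(0,1)
  grid max=2 at (1,1)
Step 3: ant0:(1,4)->N->(0,4) | ant1:(0,1)->S->(1,1)
  grid max=3 at (1,1)
Final grid:
  0 0 0 0 1
  0 3 0 0 0
  0 0 0 0 0
  0 0 0 0 0
  0 0 0 0 0
Max pheromone 3 at (1,1)

Answer: (1,1)=3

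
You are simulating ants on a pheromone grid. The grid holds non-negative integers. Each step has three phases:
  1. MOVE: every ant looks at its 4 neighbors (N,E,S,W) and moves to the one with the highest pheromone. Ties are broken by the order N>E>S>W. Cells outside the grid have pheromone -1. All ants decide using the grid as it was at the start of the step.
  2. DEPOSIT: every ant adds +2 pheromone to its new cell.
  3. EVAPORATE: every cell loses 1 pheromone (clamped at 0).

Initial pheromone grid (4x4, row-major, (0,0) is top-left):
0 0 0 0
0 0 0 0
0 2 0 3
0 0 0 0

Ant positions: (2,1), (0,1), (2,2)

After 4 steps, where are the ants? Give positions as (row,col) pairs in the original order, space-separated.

Step 1: ant0:(2,1)->N->(1,1) | ant1:(0,1)->E->(0,2) | ant2:(2,2)->E->(2,3)
  grid max=4 at (2,3)
Step 2: ant0:(1,1)->S->(2,1) | ant1:(0,2)->E->(0,3) | ant2:(2,3)->N->(1,3)
  grid max=3 at (2,3)
Step 3: ant0:(2,1)->N->(1,1) | ant1:(0,3)->S->(1,3) | ant2:(1,3)->S->(2,3)
  grid max=4 at (2,3)
Step 4: ant0:(1,1)->S->(2,1) | ant1:(1,3)->S->(2,3) | ant2:(2,3)->N->(1,3)
  grid max=5 at (2,3)

(2,1) (2,3) (1,3)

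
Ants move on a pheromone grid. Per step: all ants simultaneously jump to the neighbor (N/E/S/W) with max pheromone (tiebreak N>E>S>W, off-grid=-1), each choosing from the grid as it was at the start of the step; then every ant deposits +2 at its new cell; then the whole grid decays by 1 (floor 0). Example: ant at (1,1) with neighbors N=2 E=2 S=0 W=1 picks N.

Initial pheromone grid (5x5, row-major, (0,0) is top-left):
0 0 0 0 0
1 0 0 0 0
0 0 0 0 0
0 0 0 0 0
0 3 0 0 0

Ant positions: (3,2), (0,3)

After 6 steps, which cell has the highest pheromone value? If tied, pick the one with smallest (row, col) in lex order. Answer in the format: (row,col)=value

Step 1: ant0:(3,2)->N->(2,2) | ant1:(0,3)->E->(0,4)
  grid max=2 at (4,1)
Step 2: ant0:(2,2)->N->(1,2) | ant1:(0,4)->S->(1,4)
  grid max=1 at (1,2)
Step 3: ant0:(1,2)->N->(0,2) | ant1:(1,4)->N->(0,4)
  grid max=1 at (0,2)
Step 4: ant0:(0,2)->E->(0,3) | ant1:(0,4)->S->(1,4)
  grid max=1 at (0,3)
Step 5: ant0:(0,3)->E->(0,4) | ant1:(1,4)->N->(0,4)
  grid max=3 at (0,4)
Step 6: ant0:(0,4)->S->(1,4) | ant1:(0,4)->S->(1,4)
  grid max=3 at (1,4)
Final grid:
  0 0 0 0 2
  0 0 0 0 3
  0 0 0 0 0
  0 0 0 0 0
  0 0 0 0 0
Max pheromone 3 at (1,4)

Answer: (1,4)=3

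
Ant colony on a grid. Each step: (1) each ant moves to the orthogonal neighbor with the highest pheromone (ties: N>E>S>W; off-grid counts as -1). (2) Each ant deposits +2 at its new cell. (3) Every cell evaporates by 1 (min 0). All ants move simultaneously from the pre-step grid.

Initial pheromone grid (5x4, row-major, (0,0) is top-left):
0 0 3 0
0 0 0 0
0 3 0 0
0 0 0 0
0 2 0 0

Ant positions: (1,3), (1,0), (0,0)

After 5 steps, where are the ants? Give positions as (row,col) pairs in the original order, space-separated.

Step 1: ant0:(1,3)->N->(0,3) | ant1:(1,0)->N->(0,0) | ant2:(0,0)->E->(0,1)
  grid max=2 at (0,2)
Step 2: ant0:(0,3)->W->(0,2) | ant1:(0,0)->E->(0,1) | ant2:(0,1)->E->(0,2)
  grid max=5 at (0,2)
Step 3: ant0:(0,2)->W->(0,1) | ant1:(0,1)->E->(0,2) | ant2:(0,2)->W->(0,1)
  grid max=6 at (0,2)
Step 4: ant0:(0,1)->E->(0,2) | ant1:(0,2)->W->(0,1) | ant2:(0,1)->E->(0,2)
  grid max=9 at (0,2)
Step 5: ant0:(0,2)->W->(0,1) | ant1:(0,1)->E->(0,2) | ant2:(0,2)->W->(0,1)
  grid max=10 at (0,2)

(0,1) (0,2) (0,1)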